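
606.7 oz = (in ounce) 606.7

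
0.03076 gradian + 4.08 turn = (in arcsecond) 5.288e+06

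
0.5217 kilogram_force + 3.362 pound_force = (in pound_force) 4.512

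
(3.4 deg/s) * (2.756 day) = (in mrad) 1.413e+07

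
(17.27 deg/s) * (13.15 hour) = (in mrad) 1.427e+07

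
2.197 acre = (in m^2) 8891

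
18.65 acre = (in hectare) 7.547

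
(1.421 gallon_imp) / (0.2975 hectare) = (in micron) 2.171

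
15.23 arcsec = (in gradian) 0.004701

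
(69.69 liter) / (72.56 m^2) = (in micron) 960.4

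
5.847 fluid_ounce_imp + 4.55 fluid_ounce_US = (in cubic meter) 0.0003007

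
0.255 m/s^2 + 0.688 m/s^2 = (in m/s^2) 0.943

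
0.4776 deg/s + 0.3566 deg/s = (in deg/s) 0.8342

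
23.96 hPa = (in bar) 0.02396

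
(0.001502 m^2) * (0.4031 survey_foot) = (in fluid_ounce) 6.24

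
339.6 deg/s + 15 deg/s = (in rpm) 59.1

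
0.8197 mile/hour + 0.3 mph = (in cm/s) 50.06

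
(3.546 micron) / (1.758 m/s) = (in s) 2.017e-06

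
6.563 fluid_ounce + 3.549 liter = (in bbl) 0.02354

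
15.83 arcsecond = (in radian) 7.675e-05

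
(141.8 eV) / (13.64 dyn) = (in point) 4.721e-10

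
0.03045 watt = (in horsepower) 4.083e-05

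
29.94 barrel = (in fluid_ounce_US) 1.61e+05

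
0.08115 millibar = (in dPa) 81.15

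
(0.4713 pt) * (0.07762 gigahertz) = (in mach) 37.9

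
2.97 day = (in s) 2.566e+05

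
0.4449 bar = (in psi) 6.453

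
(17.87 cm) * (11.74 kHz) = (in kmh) 7553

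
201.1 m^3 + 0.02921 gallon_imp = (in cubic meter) 201.1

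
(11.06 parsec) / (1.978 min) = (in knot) 5.59e+15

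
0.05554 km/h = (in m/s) 0.01543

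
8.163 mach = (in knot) 5403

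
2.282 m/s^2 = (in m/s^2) 2.282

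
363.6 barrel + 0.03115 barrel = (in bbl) 363.6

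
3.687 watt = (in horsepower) 0.004944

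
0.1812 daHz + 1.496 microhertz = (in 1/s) 1.812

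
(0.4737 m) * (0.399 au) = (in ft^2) 3.043e+11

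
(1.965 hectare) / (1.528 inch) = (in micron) 5.063e+11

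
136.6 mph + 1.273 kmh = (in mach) 0.1804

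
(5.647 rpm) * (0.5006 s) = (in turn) 0.04711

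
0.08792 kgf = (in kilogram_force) 0.08792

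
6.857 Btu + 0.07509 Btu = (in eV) 4.565e+22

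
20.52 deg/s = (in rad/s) 0.3581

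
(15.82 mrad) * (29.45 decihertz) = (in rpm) 0.4449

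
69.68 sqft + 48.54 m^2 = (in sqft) 592.2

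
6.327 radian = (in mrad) 6327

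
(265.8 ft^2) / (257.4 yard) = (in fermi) 1.049e+14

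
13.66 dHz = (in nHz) 1.366e+09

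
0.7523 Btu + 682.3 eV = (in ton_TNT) 1.897e-07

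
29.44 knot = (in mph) 33.88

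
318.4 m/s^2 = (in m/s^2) 318.4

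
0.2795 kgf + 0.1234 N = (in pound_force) 0.6439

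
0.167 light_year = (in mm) 1.58e+18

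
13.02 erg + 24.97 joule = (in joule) 24.97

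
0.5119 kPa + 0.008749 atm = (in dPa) 1.398e+04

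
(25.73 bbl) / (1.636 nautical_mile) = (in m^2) 0.00135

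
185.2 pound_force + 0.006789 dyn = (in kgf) 84.01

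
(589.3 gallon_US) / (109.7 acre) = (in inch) 0.0001978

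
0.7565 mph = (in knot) 0.6574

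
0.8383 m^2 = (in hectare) 8.383e-05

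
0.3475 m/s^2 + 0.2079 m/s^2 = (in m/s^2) 0.5554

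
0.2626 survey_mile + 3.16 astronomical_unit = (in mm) 4.727e+14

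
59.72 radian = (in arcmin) 2.053e+05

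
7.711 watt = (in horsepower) 0.01034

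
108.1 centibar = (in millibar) 1081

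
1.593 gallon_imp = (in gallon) 1.913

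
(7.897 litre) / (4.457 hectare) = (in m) 1.772e-07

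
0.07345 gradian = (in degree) 0.06611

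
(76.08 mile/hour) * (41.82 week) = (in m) 8.602e+08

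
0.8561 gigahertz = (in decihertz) 8.561e+09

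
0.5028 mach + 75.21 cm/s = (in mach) 0.505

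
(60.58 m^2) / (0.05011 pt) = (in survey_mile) 2129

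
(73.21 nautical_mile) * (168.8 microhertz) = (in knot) 44.49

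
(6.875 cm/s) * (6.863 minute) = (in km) 0.02831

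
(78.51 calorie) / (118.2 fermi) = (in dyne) 2.779e+20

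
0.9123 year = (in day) 333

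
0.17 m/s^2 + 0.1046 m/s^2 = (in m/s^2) 0.2746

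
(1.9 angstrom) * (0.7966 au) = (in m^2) 22.64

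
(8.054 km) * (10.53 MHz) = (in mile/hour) 1.897e+11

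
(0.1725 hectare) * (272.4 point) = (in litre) 1.658e+05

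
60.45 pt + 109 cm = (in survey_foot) 3.646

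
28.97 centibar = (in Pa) 2.897e+04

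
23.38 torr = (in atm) 0.03076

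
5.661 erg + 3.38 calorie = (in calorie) 3.38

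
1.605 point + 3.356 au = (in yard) 5.49e+11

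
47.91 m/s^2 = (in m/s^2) 47.91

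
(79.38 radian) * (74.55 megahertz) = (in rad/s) 5.918e+09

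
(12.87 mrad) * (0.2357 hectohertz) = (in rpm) 2.897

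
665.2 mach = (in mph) 5.067e+05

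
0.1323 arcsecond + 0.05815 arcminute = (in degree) 0.001006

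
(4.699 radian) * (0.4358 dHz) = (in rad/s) 0.2048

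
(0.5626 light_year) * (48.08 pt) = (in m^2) 9.028e+13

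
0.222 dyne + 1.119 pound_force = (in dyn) 4.978e+05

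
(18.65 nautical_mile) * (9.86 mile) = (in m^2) 5.481e+08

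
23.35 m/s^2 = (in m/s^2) 23.35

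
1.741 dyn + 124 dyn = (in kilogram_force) 0.0001282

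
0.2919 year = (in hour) 2557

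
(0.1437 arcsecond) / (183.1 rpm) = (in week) 6.008e-14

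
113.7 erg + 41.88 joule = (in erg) 4.188e+08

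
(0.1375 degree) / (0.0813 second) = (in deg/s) 1.691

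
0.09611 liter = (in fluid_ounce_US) 3.25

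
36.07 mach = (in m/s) 1.228e+04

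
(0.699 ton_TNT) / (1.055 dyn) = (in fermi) 2.772e+29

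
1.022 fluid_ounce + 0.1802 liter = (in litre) 0.2104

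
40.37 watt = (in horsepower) 0.05414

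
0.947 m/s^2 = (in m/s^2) 0.947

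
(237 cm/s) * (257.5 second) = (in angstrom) 6.103e+12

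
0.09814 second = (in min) 0.001636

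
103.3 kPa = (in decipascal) 1.033e+06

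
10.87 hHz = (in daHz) 108.7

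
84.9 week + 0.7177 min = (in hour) 1.426e+04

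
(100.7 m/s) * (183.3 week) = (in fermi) 1.116e+25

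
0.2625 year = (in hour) 2300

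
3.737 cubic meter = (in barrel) 23.51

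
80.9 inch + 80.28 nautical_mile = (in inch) 5.854e+06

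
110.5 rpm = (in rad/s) 11.57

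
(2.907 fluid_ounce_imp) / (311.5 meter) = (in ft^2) 2.854e-06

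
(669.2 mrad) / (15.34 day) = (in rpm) 4.822e-06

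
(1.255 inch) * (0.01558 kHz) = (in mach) 0.001459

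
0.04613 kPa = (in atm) 0.0004553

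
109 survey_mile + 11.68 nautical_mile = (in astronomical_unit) 1.317e-06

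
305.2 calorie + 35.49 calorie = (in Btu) 1.351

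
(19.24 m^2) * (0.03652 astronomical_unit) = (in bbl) 6.611e+11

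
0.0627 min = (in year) 1.193e-07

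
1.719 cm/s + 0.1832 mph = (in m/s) 0.09909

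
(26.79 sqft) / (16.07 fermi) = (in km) 1.549e+11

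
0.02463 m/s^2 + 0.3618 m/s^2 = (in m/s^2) 0.3864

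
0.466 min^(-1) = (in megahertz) 7.767e-09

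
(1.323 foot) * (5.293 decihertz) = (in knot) 0.4149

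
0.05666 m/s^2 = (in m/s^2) 0.05666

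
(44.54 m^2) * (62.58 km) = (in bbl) 1.753e+07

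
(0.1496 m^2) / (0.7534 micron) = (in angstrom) 1.986e+15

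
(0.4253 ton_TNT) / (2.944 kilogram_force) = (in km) 6.164e+04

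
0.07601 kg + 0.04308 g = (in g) 76.05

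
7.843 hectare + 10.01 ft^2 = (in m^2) 7.843e+04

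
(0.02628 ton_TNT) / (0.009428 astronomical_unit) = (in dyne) 7796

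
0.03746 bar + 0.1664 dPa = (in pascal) 3746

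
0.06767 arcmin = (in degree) 0.001128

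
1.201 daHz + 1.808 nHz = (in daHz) 1.201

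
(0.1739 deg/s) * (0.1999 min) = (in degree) 2.086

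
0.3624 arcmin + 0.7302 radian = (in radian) 0.7303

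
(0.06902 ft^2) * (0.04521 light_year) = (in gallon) 7.245e+14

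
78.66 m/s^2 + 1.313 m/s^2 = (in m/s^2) 79.97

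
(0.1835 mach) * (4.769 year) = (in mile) 5.839e+06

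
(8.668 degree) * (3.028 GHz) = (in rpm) 4.374e+09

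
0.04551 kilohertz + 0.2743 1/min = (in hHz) 0.4551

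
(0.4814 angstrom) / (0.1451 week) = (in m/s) 5.486e-16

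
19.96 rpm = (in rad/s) 2.09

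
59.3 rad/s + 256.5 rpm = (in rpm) 822.8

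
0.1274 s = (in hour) 3.539e-05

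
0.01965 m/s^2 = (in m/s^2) 0.01965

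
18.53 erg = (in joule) 1.853e-06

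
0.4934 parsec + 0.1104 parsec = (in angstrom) 1.863e+26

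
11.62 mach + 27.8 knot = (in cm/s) 3.971e+05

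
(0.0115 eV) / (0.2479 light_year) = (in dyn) 7.856e-32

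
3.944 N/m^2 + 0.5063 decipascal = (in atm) 3.942e-05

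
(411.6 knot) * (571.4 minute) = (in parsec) 2.353e-10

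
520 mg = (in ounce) 0.01834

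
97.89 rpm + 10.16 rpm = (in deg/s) 648.3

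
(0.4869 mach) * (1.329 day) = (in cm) 1.904e+09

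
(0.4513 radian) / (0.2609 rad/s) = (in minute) 0.02883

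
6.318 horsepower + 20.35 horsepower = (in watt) 1.989e+04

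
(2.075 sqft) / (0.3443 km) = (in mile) 3.479e-07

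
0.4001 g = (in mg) 400.1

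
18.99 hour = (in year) 0.002168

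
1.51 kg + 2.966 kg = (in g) 4476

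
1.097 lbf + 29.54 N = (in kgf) 3.51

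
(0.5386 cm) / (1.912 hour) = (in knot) 1.521e-06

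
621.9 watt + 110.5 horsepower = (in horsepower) 111.3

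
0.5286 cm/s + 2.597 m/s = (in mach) 0.007643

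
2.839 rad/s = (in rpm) 27.11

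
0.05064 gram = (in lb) 0.0001116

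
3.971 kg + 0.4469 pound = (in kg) 4.174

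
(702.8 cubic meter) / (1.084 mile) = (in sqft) 4.336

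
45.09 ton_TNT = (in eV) 1.178e+30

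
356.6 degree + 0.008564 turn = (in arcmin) 2.158e+04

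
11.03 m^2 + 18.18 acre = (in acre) 18.18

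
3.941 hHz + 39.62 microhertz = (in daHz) 39.41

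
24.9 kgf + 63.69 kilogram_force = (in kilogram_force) 88.59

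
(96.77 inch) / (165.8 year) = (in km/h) 1.692e-09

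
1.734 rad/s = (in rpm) 16.56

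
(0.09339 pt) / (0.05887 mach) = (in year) 5.212e-14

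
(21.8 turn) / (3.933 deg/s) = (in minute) 33.26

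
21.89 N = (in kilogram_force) 2.232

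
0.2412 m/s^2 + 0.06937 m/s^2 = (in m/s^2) 0.3106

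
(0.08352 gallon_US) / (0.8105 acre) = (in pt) 0.0002732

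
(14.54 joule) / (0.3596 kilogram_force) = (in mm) 4123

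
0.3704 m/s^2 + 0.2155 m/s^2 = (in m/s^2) 0.5859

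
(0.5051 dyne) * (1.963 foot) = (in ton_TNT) 7.223e-16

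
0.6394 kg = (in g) 639.4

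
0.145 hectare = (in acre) 0.3583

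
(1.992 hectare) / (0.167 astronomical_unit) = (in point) 0.00226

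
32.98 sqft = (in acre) 0.0007571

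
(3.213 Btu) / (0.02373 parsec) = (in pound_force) 1.041e-12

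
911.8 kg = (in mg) 9.118e+08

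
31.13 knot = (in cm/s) 1601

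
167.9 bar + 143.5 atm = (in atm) 309.2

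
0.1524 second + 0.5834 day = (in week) 0.08334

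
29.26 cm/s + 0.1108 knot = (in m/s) 0.3496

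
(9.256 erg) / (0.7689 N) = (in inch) 4.739e-05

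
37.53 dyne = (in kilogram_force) 3.827e-05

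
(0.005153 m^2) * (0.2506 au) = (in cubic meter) 1.932e+08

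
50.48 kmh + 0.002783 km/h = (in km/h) 50.48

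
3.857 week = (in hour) 648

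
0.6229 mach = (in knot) 412.3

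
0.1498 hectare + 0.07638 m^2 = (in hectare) 0.1498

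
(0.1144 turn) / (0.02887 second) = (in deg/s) 1427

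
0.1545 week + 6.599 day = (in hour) 184.3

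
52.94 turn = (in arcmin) 1.144e+06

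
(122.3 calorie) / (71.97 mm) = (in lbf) 1598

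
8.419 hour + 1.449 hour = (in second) 3.552e+04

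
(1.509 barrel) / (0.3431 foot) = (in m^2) 2.294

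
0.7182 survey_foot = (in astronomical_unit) 1.463e-12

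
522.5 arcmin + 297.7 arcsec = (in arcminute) 527.5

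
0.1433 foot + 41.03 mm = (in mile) 5.264e-05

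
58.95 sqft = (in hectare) 0.0005477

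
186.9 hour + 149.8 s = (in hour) 186.9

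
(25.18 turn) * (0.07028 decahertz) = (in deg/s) 6371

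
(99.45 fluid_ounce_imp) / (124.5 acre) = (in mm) 5.608e-06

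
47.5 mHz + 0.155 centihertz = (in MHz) 4.905e-08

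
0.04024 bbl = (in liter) 6.398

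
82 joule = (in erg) 8.2e+08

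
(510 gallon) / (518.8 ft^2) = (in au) 2.677e-13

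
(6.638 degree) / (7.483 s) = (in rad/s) 0.01548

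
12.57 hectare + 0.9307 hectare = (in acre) 33.36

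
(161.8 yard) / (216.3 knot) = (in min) 0.02216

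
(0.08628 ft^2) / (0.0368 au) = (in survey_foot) 4.777e-12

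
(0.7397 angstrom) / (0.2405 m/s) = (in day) 3.56e-15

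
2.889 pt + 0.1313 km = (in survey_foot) 430.8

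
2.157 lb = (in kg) 0.9784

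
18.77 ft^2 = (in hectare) 0.0001744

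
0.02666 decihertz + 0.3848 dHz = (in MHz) 4.115e-08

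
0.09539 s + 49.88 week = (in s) 3.017e+07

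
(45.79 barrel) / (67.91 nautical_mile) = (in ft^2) 0.0006231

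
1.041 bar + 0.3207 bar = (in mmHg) 1021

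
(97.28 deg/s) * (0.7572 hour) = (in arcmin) 1.591e+07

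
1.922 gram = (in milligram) 1922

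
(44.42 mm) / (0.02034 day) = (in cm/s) 0.002528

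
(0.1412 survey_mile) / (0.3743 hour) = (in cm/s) 16.86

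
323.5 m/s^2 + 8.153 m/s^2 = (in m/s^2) 331.7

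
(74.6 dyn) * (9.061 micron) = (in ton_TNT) 1.616e-18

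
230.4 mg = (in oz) 0.008127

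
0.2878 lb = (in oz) 4.605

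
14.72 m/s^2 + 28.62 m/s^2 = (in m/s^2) 43.34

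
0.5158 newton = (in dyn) 5.158e+04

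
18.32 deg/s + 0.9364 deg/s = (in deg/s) 19.26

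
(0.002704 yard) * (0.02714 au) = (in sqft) 1.081e+08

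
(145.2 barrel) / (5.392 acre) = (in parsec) 3.429e-20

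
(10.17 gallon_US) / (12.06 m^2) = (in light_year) 3.374e-19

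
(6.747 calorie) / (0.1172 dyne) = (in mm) 2.409e+10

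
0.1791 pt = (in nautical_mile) 3.412e-08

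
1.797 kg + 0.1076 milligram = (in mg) 1.797e+06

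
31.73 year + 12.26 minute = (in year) 31.73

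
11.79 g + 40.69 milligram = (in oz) 0.4173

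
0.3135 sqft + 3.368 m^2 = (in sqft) 36.57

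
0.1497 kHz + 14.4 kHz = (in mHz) 1.455e+07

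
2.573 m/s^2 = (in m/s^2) 2.573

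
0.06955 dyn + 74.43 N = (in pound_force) 16.73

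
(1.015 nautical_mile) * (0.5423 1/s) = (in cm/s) 1.019e+05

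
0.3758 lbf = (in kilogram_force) 0.1705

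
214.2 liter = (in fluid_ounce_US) 7243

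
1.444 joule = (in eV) 9.013e+18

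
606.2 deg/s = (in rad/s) 10.58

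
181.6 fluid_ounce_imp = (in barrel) 0.03245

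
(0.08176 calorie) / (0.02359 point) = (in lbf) 9241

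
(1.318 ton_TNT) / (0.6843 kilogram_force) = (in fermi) 8.218e+23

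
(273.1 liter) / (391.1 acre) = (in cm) 1.726e-05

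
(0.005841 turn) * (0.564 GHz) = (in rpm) 1.977e+08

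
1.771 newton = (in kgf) 0.1806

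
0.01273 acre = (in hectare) 0.005152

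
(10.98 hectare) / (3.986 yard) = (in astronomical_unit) 2.014e-07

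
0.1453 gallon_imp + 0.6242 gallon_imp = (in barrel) 0.022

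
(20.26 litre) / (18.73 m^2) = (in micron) 1082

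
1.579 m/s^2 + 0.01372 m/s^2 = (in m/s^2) 1.593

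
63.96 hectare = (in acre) 158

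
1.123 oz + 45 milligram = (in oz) 1.125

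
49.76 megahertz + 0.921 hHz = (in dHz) 4.976e+08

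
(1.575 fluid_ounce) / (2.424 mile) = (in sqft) 1.285e-07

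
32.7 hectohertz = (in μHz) 3.27e+09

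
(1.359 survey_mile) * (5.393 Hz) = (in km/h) 4.246e+04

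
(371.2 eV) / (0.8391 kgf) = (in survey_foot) 2.371e-17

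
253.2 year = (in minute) 1.331e+08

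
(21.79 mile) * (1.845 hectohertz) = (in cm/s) 6.47e+08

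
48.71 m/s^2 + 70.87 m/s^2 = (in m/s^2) 119.6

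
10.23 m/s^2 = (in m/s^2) 10.23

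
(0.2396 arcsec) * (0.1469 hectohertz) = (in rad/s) 1.706e-05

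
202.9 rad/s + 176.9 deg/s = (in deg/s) 1.18e+04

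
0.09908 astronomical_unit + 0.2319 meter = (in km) 1.482e+07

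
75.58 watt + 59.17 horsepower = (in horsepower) 59.27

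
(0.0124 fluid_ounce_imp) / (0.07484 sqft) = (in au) 3.387e-16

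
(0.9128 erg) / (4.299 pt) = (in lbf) 1.353e-05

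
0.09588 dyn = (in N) 9.588e-07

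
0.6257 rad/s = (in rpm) 5.975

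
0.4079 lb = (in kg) 0.185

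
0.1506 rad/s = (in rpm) 1.438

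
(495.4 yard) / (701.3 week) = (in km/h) 3.845e-06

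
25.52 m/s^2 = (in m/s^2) 25.52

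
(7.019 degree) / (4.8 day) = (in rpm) 2.821e-06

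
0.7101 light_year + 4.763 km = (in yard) 7.347e+15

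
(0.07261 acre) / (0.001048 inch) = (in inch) 4.346e+08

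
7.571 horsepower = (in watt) 5646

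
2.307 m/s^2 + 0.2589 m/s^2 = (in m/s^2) 2.566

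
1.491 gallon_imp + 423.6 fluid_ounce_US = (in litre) 19.31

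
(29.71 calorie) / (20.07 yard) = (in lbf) 1.523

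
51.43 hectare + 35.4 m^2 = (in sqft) 5.536e+06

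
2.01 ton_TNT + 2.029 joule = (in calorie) 2.01e+09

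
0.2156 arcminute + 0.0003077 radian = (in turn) 5.895e-05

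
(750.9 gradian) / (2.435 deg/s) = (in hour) 0.07709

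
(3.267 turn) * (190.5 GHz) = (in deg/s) 2.241e+14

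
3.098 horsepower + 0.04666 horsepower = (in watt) 2345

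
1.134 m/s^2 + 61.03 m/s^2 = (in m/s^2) 62.16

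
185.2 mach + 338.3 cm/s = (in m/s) 6.306e+04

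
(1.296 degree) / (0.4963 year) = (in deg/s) 8.28e-08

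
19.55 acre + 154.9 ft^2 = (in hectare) 7.913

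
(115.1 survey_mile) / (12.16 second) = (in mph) 3.408e+04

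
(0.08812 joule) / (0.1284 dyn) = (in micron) 6.863e+10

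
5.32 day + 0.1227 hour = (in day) 5.325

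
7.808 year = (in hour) 6.84e+04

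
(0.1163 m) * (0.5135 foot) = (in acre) 4.498e-06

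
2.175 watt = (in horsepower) 0.002917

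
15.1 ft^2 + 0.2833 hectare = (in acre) 0.7004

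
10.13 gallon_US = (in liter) 38.35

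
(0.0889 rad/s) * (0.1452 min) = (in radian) 0.7745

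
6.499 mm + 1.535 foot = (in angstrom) 4.744e+09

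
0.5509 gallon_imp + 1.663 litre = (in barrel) 0.02621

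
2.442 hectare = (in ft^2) 2.629e+05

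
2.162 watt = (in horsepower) 0.002899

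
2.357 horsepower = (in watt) 1758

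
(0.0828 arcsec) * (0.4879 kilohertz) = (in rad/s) 0.0001959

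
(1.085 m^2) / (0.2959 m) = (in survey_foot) 12.03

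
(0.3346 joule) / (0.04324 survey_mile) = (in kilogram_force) 0.0004903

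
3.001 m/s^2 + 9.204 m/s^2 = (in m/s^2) 12.21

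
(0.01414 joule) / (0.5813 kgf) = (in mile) 1.541e-06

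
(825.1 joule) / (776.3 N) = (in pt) 3013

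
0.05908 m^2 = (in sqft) 0.6359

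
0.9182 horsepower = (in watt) 684.7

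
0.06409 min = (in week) 6.358e-06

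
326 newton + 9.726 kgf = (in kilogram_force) 42.97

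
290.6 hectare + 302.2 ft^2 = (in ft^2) 3.128e+07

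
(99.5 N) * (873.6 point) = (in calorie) 7.329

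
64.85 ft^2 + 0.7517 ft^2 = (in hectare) 0.0006095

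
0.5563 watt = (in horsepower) 0.000746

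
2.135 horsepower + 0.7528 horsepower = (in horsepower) 2.888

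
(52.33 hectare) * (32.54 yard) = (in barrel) 9.794e+07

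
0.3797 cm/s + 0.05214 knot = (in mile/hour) 0.0685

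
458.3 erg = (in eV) 2.86e+14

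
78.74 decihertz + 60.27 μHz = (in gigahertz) 7.874e-09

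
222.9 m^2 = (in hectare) 0.02229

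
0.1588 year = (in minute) 8.347e+04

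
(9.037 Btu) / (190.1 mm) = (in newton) 5.016e+04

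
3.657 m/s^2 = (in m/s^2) 3.657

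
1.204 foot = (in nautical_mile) 0.0001982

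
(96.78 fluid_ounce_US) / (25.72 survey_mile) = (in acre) 1.709e-11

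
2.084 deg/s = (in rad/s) 0.03637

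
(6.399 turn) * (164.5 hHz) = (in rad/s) 6.614e+05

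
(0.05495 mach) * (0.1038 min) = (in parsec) 3.776e-15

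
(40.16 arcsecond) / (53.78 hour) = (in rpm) 9.603e-09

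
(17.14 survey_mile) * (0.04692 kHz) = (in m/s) 1.294e+06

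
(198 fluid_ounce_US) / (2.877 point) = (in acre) 0.001426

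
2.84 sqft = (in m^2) 0.2638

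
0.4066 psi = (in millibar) 28.03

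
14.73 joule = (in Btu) 0.01396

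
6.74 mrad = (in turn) 0.001073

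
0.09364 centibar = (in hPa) 0.9364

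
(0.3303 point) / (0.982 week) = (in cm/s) 1.962e-08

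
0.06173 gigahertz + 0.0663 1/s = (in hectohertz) 6.173e+05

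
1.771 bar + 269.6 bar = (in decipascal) 2.714e+08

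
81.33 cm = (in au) 5.437e-12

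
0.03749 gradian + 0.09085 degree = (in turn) 0.0003461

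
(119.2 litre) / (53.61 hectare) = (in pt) 0.0006303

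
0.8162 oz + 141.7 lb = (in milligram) 6.43e+07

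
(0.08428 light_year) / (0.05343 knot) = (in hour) 8.058e+12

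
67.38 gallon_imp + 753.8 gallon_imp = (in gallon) 986.2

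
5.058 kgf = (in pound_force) 11.15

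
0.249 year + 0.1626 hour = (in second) 7.853e+06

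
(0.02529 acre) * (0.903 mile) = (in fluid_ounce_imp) 5.235e+09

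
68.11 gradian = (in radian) 1.07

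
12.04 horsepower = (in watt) 8978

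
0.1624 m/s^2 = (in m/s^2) 0.1624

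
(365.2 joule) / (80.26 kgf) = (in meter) 0.464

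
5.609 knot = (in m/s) 2.886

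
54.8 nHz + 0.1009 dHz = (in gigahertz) 1.009e-11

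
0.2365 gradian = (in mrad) 3.715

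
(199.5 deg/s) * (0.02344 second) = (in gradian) 5.196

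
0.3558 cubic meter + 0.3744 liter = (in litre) 356.2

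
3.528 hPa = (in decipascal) 3528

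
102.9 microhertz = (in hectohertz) 1.029e-06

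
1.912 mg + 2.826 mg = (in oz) 0.0001671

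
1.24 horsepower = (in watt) 924.7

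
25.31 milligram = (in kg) 2.531e-05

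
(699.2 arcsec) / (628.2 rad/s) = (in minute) 8.993e-08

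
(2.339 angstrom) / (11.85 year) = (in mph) 1.4e-18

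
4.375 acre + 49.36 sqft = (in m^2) 1.771e+04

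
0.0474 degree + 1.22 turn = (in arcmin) 2.635e+04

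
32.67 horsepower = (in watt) 2.436e+04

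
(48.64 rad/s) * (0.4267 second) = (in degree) 1189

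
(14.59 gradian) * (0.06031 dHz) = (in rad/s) 0.001382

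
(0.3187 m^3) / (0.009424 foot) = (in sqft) 1194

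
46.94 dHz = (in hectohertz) 0.04694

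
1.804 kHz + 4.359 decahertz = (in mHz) 1.848e+06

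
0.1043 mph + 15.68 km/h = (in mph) 9.847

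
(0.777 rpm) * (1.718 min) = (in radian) 8.387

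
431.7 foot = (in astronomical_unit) 8.796e-10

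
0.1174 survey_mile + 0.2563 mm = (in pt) 5.356e+05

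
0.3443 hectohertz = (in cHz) 3443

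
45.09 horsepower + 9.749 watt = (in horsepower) 45.1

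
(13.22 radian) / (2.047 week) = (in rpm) 0.000102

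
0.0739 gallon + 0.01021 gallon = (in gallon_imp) 0.07004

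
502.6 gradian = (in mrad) 7895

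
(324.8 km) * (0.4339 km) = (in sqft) 1.517e+09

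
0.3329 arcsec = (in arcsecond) 0.3329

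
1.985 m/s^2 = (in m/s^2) 1.985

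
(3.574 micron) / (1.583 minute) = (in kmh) 1.355e-07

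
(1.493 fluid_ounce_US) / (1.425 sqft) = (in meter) 0.0003335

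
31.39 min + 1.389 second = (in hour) 0.5236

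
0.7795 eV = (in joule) 1.249e-19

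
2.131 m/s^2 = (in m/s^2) 2.131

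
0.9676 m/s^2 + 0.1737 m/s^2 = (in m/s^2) 1.141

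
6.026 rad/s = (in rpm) 57.54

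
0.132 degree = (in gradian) 0.1467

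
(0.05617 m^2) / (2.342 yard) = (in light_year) 2.772e-18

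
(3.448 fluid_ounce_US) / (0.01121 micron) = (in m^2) 9096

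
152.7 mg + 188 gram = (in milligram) 1.882e+05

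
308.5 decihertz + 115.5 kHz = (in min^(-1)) 6.932e+06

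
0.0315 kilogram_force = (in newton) 0.3089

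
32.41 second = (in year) 1.028e-06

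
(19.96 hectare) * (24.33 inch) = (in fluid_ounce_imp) 4.341e+09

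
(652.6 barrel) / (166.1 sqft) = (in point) 1.906e+04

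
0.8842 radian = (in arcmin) 3040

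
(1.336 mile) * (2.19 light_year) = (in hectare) 4.455e+15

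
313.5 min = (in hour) 5.225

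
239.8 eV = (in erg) 3.842e-10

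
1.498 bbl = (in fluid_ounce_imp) 8382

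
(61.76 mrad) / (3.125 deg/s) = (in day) 1.311e-05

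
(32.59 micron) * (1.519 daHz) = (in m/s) 0.000495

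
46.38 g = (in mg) 4.638e+04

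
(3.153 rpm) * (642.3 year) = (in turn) 1.064e+09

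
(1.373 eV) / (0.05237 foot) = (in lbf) 3.098e-18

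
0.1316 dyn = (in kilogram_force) 1.342e-07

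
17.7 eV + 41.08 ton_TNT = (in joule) 1.719e+11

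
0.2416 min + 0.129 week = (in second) 7.803e+04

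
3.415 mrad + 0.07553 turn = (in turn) 0.07607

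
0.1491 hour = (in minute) 8.946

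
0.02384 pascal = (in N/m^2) 0.02384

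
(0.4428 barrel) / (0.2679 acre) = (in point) 0.1841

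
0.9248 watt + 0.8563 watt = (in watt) 1.781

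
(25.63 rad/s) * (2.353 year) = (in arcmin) 6.538e+12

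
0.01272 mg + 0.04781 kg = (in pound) 0.1054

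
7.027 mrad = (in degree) 0.4026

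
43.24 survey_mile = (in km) 69.59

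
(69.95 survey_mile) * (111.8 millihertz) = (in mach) 36.96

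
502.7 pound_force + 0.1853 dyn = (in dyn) 2.236e+08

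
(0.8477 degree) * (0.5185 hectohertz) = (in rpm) 7.326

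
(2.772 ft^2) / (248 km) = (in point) 0.002944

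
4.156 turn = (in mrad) 2.611e+04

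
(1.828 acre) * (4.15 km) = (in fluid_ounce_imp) 1.08e+12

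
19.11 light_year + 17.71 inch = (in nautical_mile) 9.762e+13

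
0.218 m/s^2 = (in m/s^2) 0.218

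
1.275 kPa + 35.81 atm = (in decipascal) 3.63e+07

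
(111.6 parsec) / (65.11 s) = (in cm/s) 5.289e+18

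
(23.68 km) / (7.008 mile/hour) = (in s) 7559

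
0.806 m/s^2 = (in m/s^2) 0.806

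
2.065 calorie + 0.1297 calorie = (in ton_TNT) 2.195e-09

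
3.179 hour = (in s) 1.144e+04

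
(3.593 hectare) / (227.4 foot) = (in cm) 5.184e+04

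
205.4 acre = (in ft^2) 8.947e+06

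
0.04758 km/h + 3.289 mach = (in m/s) 1120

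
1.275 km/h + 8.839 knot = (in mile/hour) 10.96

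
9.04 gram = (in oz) 0.3189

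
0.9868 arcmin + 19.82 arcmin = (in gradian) 0.3853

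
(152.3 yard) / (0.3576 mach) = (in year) 3.627e-08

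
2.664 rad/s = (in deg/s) 152.6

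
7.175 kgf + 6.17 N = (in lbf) 17.21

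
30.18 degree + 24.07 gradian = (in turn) 0.144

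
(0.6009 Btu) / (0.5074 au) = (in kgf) 8.517e-10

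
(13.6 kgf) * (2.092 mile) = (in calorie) 1.073e+05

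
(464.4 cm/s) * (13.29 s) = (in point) 1.75e+05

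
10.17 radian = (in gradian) 647.4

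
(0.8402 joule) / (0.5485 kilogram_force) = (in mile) 9.706e-05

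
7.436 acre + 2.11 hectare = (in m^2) 5.119e+04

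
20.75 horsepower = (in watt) 1.547e+04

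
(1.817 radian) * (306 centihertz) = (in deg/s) 318.6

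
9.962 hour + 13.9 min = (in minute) 611.6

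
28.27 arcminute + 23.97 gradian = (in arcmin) 1323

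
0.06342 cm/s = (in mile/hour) 0.001419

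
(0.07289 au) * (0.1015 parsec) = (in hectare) 3.415e+21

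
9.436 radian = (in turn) 1.502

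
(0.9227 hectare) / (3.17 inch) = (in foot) 3.76e+05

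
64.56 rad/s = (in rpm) 616.5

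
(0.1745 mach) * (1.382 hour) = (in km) 295.6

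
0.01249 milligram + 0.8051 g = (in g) 0.8051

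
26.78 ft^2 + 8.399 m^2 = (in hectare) 0.001089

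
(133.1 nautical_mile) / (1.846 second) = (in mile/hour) 2.987e+05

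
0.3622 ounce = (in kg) 0.01027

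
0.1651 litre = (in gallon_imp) 0.03632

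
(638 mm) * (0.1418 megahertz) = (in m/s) 9.047e+04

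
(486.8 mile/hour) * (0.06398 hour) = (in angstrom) 5.012e+14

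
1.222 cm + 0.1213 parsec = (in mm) 3.743e+18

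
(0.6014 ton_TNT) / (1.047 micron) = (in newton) 2.403e+15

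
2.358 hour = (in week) 0.01404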